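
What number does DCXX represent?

DCXX: D=500, C=100, X=10, X=10
500 + 100 + 10 + 10 = 620

620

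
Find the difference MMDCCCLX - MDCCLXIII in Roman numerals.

MMDCCCLX = 2860
MDCCLXIII = 1763
2860 - 1763 = 1097

MXCVII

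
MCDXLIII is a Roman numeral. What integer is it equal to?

MCDXLIII: M=1000, CD=400, XL=40, I=1, I=1, I=1
1000 + 400 + 40 + 1 + 1 + 1 = 1443

1443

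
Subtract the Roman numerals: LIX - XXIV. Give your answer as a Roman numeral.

LIX = 59
XXIV = 24
59 - 24 = 35

XXXV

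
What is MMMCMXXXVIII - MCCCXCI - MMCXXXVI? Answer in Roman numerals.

MMMCMXXXVIII = 3938, MCCCXCI = 1391, MMCXXXVI = 2136
3938 - 1391 = 2547
2547 - 2136 = 411

CDXI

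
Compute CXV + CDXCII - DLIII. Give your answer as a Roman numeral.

CXV = 115, CDXCII = 492, DLIII = 553
115 + 492 = 607
607 - 553 = 54

LIV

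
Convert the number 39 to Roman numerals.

Convert 39 to Roman numerals:
  39 contains 3×10 (XXX)
  9 contains 1×9 (IX)

XXXIX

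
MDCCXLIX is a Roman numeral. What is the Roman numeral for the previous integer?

MDCCXLIX = 1749; previous is 1748

MDCCXLVIII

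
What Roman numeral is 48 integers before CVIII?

CVIII = 108
108 - 48 = 60

LX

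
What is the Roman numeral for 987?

Convert 987 to Roman numerals:
  987 contains 1×900 (CM)
  87 contains 1×50 (L)
  37 contains 3×10 (XXX)
  7 contains 1×5 (V)
  2 contains 2×1 (II)

CMLXXXVII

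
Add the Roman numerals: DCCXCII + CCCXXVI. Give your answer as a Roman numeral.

DCCXCII = 792
CCCXXVI = 326
792 + 326 = 1118

MCXVIII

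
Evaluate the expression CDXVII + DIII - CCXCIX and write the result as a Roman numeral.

CDXVII = 417, DIII = 503, CCXCIX = 299
417 + 503 = 920
920 - 299 = 621

DCXXI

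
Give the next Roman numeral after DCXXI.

DCXXI = 621, so the next integer is 621 + 1 = 622

DCXXII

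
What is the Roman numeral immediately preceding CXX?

CXX = 120, so the previous integer is 120 - 1 = 119

CXIX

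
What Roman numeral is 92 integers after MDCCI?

MDCCI = 1701
1701 + 92 = 1793

MDCCXCIII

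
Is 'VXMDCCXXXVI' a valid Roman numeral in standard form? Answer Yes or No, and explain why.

'VXMDCCXXXVI': V should not appear more than once

No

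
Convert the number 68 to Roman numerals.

Convert 68 to Roman numerals:
  68 contains 1×50 (L)
  18 contains 1×10 (X)
  8 contains 1×5 (V)
  3 contains 3×1 (III)

LXVIII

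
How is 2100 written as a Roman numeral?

Convert 2100 to Roman numerals:
  2100 contains 2×1000 (MM)
  100 contains 1×100 (C)

MMC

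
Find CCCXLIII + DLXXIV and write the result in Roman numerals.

CCCXLIII = 343
DLXXIV = 574
343 + 574 = 917

CMXVII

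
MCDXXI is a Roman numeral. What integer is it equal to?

MCDXXI: M=1000, CD=400, X=10, X=10, I=1
1000 + 400 + 10 + 10 + 1 = 1421

1421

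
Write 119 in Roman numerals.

Convert 119 to Roman numerals:
  119 contains 1×100 (C)
  19 contains 1×10 (X)
  9 contains 1×9 (IX)

CXIX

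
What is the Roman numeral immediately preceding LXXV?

LXXV = 75; previous is 74

LXXIV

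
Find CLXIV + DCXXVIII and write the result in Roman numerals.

CLXIV = 164
DCXXVIII = 628
164 + 628 = 792

DCCXCII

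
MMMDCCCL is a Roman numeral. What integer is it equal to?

MMMDCCCL: M=1000, M=1000, M=1000, D=500, C=100, C=100, C=100, L=50
1000 + 1000 + 1000 + 500 + 100 + 100 + 100 + 50 = 3850

3850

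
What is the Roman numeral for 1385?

Convert 1385 to Roman numerals:
  1385 contains 1×1000 (M)
  385 contains 3×100 (CCC)
  85 contains 1×50 (L)
  35 contains 3×10 (XXX)
  5 contains 1×5 (V)

MCCCLXXXV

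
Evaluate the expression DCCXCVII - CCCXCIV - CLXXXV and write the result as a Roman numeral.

DCCXCVII = 797, CCCXCIV = 394, CLXXXV = 185
797 - 394 = 403
403 - 185 = 218

CCXVIII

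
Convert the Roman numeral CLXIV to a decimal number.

CLXIV: C=100, L=50, X=10, IV=4
100 + 50 + 10 + 4 = 164

164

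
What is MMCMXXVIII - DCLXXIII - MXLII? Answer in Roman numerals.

MMCMXXVIII = 2928, DCLXXIII = 673, MXLII = 1042
2928 - 673 = 2255
2255 - 1042 = 1213

MCCXIII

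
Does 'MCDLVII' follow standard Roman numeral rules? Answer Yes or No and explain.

'MCDLVII': Check the rules: uses only the symbols I, V, X, L, C, D, M; no symbol is repeated more than three times in a row; V, L and D each appear at most once; the only place a smaller symbol precedes a larger one is the allowed subtractive pair CD, the symbol right after such a pair (if any) is smaller than the pair's first symbol, and otherwise the values never increase from left to right. Value: M (1000) + CD (400) + L (50) + V (5) + I (1) + I (1) = 1457. So it is a valid standard Roman numeral.

Yes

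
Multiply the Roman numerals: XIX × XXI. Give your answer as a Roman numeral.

XIX = 19
XXI = 21
19 × 21 = 399

CCCXCIX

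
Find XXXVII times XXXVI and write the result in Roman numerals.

XXXVII = 37
XXXVI = 36
37 × 36 = 1332

MCCCXXXII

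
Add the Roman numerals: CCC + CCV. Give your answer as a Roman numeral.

CCC = 300
CCV = 205
300 + 205 = 505

DV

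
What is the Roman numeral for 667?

Convert 667 to Roman numerals:
  667 contains 1×500 (D)
  167 contains 1×100 (C)
  67 contains 1×50 (L)
  17 contains 1×10 (X)
  7 contains 1×5 (V)
  2 contains 2×1 (II)

DCLXVII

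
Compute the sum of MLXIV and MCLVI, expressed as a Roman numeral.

MLXIV = 1064
MCLVI = 1156
1064 + 1156 = 2220

MMCCXX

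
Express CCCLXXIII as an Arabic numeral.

CCCLXXIII: C=100, C=100, C=100, L=50, X=10, X=10, I=1, I=1, I=1
100 + 100 + 100 + 50 + 10 + 10 + 1 + 1 + 1 = 373

373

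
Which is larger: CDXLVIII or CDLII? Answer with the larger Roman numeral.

CDXLVIII = 448
CDLII = 452
452 is larger

CDLII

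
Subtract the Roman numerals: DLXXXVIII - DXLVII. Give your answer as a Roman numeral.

DLXXXVIII = 588
DXLVII = 547
588 - 547 = 41

XLI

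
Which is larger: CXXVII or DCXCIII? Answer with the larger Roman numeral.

CXXVII = 127
DCXCIII = 693
693 is larger

DCXCIII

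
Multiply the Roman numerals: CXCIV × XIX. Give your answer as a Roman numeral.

CXCIV = 194
XIX = 19
194 × 19 = 3686

MMMDCLXXXVI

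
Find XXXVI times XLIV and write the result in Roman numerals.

XXXVI = 36
XLIV = 44
36 × 44 = 1584

MDLXXXIV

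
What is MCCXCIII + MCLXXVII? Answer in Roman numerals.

MCCXCIII = 1293
MCLXXVII = 1177
1293 + 1177 = 2470

MMCDLXX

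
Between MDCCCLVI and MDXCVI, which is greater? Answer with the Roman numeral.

MDCCCLVI = 1856
MDXCVI = 1596
1856 is larger

MDCCCLVI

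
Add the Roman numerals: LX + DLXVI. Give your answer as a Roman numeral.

LX = 60
DLXVI = 566
60 + 566 = 626

DCXXVI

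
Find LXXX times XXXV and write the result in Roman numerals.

LXXX = 80
XXXV = 35
80 × 35 = 2800

MMDCCC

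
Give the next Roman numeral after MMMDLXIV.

MMMDLXIV = 3564; next is 3565

MMMDLXV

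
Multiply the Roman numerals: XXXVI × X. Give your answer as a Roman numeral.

XXXVI = 36
X = 10
36 × 10 = 360

CCCLX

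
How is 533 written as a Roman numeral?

Convert 533 to Roman numerals:
  533 contains 1×500 (D)
  33 contains 3×10 (XXX)
  3 contains 3×1 (III)

DXXXIII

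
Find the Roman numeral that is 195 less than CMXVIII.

CMXVIII = 918
918 - 195 = 723

DCCXXIII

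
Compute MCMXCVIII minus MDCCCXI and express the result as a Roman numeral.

MCMXCVIII = 1998
MDCCCXI = 1811
1998 - 1811 = 187

CLXXXVII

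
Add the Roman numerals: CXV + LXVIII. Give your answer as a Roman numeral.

CXV = 115
LXVIII = 68
115 + 68 = 183

CLXXXIII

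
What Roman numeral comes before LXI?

LXI = 61, so the previous integer is 61 - 1 = 60

LX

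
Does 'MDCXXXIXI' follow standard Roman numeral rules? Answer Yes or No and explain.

'MDCXXXIXI': I cannot come right after the subtractive pair IX: once I is subtracted in IX, the next symbol must be smaller than I

No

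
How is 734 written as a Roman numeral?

Convert 734 to Roman numerals:
  734 contains 1×500 (D)
  234 contains 2×100 (CC)
  34 contains 3×10 (XXX)
  4 contains 1×4 (IV)

DCCXXXIV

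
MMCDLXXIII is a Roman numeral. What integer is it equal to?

MMCDLXXIII: M=1000, M=1000, CD=400, L=50, X=10, X=10, I=1, I=1, I=1
1000 + 1000 + 400 + 50 + 10 + 10 + 1 + 1 + 1 = 2473

2473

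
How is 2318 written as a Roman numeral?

Convert 2318 to Roman numerals:
  2318 contains 2×1000 (MM)
  318 contains 3×100 (CCC)
  18 contains 1×10 (X)
  8 contains 1×5 (V)
  3 contains 3×1 (III)

MMCCCXVIII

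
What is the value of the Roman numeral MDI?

MDI: M=1000, D=500, I=1
1000 + 500 + 1 = 1501

1501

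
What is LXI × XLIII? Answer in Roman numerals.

LXI = 61
XLIII = 43
61 × 43 = 2623

MMDCXXIII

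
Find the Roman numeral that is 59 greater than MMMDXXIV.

MMMDXXIV = 3524
3524 + 59 = 3583

MMMDLXXXIII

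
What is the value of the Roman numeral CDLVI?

CDLVI: CD=400, L=50, V=5, I=1
400 + 50 + 5 + 1 = 456

456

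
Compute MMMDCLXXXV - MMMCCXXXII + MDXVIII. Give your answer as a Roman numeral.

MMMDCLXXXV = 3685, MMMCCXXXII = 3232, MDXVIII = 1518
3685 - 3232 = 453
453 + 1518 = 1971

MCMLXXI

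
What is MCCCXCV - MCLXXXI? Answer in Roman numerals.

MCCCXCV = 1395
MCLXXXI = 1181
1395 - 1181 = 214

CCXIV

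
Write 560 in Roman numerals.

Convert 560 to Roman numerals:
  560 contains 1×500 (D)
  60 contains 1×50 (L)
  10 contains 1×10 (X)

DLX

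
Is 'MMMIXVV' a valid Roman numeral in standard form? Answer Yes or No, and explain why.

'MMMIXVV': V should not appear more than once

No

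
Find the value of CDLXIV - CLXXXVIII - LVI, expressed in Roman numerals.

CDLXIV = 464, CLXXXVIII = 188, LVI = 56
464 - 188 = 276
276 - 56 = 220

CCXX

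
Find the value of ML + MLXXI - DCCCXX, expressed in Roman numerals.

ML = 1050, MLXXI = 1071, DCCCXX = 820
1050 + 1071 = 2121
2121 - 820 = 1301

MCCCI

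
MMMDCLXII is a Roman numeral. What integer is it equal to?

MMMDCLXII: M=1000, M=1000, M=1000, D=500, C=100, L=50, X=10, I=1, I=1
1000 + 1000 + 1000 + 500 + 100 + 50 + 10 + 1 + 1 = 3662

3662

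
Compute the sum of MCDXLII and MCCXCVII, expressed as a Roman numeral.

MCDXLII = 1442
MCCXCVII = 1297
1442 + 1297 = 2739

MMDCCXXXIX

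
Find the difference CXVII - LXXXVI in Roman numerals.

CXVII = 117
LXXXVI = 86
117 - 86 = 31

XXXI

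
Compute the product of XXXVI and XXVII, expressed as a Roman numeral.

XXXVI = 36
XXVII = 27
36 × 27 = 972

CMLXXII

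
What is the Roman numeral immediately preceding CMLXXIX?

CMLXXIX = 979; previous is 978

CMLXXVIII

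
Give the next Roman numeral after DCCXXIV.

DCCXXIV = 724; next is 725

DCCXXV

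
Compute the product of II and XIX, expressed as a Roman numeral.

II = 2
XIX = 19
2 × 19 = 38

XXXVIII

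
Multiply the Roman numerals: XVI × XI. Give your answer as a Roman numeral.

XVI = 16
XI = 11
16 × 11 = 176

CLXXVI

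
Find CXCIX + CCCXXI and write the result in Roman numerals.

CXCIX = 199
CCCXXI = 321
199 + 321 = 520

DXX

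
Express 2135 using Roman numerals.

Convert 2135 to Roman numerals:
  2135 contains 2×1000 (MM)
  135 contains 1×100 (C)
  35 contains 3×10 (XXX)
  5 contains 1×5 (V)

MMCXXXV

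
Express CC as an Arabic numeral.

CC: C=100, C=100
100 + 100 = 200

200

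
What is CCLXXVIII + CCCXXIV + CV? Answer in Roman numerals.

CCLXXVIII = 278, CCCXXIV = 324, CV = 105
278 + 324 = 602
602 + 105 = 707

DCCVII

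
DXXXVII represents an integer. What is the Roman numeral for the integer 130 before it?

DXXXVII = 537
537 - 130 = 407

CDVII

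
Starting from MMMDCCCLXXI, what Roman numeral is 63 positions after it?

MMMDCCCLXXI = 3871
3871 + 63 = 3934

MMMCMXXXIV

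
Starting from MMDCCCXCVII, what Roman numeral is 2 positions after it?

MMDCCCXCVII = 2897
2897 + 2 = 2899

MMDCCCXCIX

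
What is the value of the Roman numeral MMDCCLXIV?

MMDCCLXIV: M=1000, M=1000, D=500, C=100, C=100, L=50, X=10, IV=4
1000 + 1000 + 500 + 100 + 100 + 50 + 10 + 4 = 2764

2764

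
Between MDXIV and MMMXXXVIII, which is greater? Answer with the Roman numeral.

MDXIV = 1514
MMMXXXVIII = 3038
3038 is larger

MMMXXXVIII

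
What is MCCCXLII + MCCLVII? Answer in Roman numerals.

MCCCXLII = 1342
MCCLVII = 1257
1342 + 1257 = 2599

MMDXCIX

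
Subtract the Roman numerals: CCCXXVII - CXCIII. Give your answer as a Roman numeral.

CCCXXVII = 327
CXCIII = 193
327 - 193 = 134

CXXXIV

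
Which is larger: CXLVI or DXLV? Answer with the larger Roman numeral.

CXLVI = 146
DXLV = 545
545 is larger

DXLV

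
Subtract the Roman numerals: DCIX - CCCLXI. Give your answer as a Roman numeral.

DCIX = 609
CCCLXI = 361
609 - 361 = 248

CCXLVIII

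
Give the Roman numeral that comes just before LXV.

LXV = 65, so the previous integer is 65 - 1 = 64

LXIV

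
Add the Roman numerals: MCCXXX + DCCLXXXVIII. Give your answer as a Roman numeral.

MCCXXX = 1230
DCCLXXXVIII = 788
1230 + 788 = 2018

MMXVIII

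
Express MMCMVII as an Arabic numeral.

MMCMVII: M=1000, M=1000, CM=900, V=5, I=1, I=1
1000 + 1000 + 900 + 5 + 1 + 1 = 2907

2907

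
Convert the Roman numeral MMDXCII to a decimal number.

MMDXCII: M=1000, M=1000, D=500, XC=90, I=1, I=1
1000 + 1000 + 500 + 90 + 1 + 1 = 2592

2592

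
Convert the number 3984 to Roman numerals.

Convert 3984 to Roman numerals:
  3984 contains 3×1000 (MMM)
  984 contains 1×900 (CM)
  84 contains 1×50 (L)
  34 contains 3×10 (XXX)
  4 contains 1×4 (IV)

MMMCMLXXXIV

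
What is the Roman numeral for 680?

Convert 680 to Roman numerals:
  680 contains 1×500 (D)
  180 contains 1×100 (C)
  80 contains 1×50 (L)
  30 contains 3×10 (XXX)

DCLXXX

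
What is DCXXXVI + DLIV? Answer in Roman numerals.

DCXXXVI = 636
DLIV = 554
636 + 554 = 1190

MCXC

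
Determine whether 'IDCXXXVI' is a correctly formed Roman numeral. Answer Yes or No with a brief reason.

'IDCXXXVI': Invalid subtractive combination: ID

No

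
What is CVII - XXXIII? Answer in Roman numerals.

CVII = 107
XXXIII = 33
107 - 33 = 74

LXXIV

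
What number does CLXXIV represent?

CLXXIV: C=100, L=50, X=10, X=10, IV=4
100 + 50 + 10 + 10 + 4 = 174

174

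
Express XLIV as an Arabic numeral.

XLIV: XL=40, IV=4
40 + 4 = 44

44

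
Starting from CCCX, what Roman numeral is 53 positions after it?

CCCX = 310
310 + 53 = 363

CCCLXIII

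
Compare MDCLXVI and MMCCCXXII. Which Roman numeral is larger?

MDCLXVI = 1666
MMCCCXXII = 2322
2322 is larger

MMCCCXXII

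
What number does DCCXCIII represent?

DCCXCIII: D=500, C=100, C=100, XC=90, I=1, I=1, I=1
500 + 100 + 100 + 90 + 1 + 1 + 1 = 793

793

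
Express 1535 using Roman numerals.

Convert 1535 to Roman numerals:
  1535 contains 1×1000 (M)
  535 contains 1×500 (D)
  35 contains 3×10 (XXX)
  5 contains 1×5 (V)

MDXXXV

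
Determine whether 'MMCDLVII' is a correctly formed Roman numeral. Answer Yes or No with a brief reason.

'MMCDLVII': Check the rules: uses only the symbols I, V, X, L, C, D, M; no symbol is repeated more than three times in a row; V, L and D each appear at most once; the only place a smaller symbol precedes a larger one is the allowed subtractive pair CD, the symbol right after such a pair (if any) is smaller than the pair's first symbol, and otherwise the values never increase from left to right. Value: M (1000) + M (1000) + CD (400) + L (50) + V (5) + I (1) + I (1) = 2457. So it is a valid standard Roman numeral.

Yes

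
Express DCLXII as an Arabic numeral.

DCLXII: D=500, C=100, L=50, X=10, I=1, I=1
500 + 100 + 50 + 10 + 1 + 1 = 662

662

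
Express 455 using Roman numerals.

Convert 455 to Roman numerals:
  455 contains 1×400 (CD)
  55 contains 1×50 (L)
  5 contains 1×5 (V)

CDLV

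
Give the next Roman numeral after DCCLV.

DCCLV = 755; next is 756

DCCLVI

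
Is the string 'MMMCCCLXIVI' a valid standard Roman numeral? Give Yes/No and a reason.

'MMMCCCLXIVI': I cannot come right after the subtractive pair IV: once I is subtracted in IV, the next symbol must be smaller than I

No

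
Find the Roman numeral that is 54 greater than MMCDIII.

MMCDIII = 2403
2403 + 54 = 2457

MMCDLVII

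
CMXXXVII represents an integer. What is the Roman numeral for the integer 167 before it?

CMXXXVII = 937
937 - 167 = 770

DCCLXX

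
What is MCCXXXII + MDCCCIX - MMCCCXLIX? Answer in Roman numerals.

MCCXXXII = 1232, MDCCCIX = 1809, MMCCCXLIX = 2349
1232 + 1809 = 3041
3041 - 2349 = 692

DCXCII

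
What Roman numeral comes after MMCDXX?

MMCDXX = 2420, so the next integer is 2420 + 1 = 2421

MMCDXXI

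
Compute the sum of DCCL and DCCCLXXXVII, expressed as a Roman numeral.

DCCL = 750
DCCCLXXXVII = 887
750 + 887 = 1637

MDCXXXVII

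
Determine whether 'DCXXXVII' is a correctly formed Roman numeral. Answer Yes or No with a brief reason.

'DCXXXVII': Check the rules: uses only the symbols I, V, X, L, C, D, M; no symbol is repeated more than three times in a row; V, L and D each appear at most once; no smaller symbol precedes a larger one (values never increase from left to right). Value: D (500) + C (100) + X (10) + X (10) + X (10) + V (5) + I (1) + I (1) = 637. So it is a valid standard Roman numeral.

Yes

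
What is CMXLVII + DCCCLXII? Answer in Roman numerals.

CMXLVII = 947
DCCCLXII = 862
947 + 862 = 1809

MDCCCIX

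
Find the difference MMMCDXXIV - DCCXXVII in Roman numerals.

MMMCDXXIV = 3424
DCCXXVII = 727
3424 - 727 = 2697

MMDCXCVII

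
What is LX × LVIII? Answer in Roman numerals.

LX = 60
LVIII = 58
60 × 58 = 3480

MMMCDLXXX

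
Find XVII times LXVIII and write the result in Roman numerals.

XVII = 17
LXVIII = 68
17 × 68 = 1156

MCLVI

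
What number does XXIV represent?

XXIV: X=10, X=10, IV=4
10 + 10 + 4 = 24

24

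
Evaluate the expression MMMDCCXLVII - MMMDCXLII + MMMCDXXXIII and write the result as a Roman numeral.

MMMDCCXLVII = 3747, MMMDCXLII = 3642, MMMCDXXXIII = 3433
3747 - 3642 = 105
105 + 3433 = 3538

MMMDXXXVIII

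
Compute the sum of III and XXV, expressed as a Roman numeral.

III = 3
XXV = 25
3 + 25 = 28

XXVIII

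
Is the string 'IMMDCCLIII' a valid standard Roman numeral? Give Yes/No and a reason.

'IMMDCCLIII': Invalid subtractive combination: IM

No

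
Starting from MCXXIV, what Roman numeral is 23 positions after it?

MCXXIV = 1124
1124 + 23 = 1147

MCXLVII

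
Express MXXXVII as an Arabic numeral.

MXXXVII: M=1000, X=10, X=10, X=10, V=5, I=1, I=1
1000 + 10 + 10 + 10 + 5 + 1 + 1 = 1037

1037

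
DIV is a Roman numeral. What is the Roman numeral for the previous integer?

DIV = 504; previous is 503

DIII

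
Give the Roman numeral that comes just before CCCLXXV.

CCCLXXV = 375, so the previous integer is 375 - 1 = 374

CCCLXXIV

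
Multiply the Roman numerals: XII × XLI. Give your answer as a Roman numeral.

XII = 12
XLI = 41
12 × 41 = 492

CDXCII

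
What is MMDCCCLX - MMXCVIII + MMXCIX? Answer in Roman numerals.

MMDCCCLX = 2860, MMXCVIII = 2098, MMXCIX = 2099
2860 - 2098 = 762
762 + 2099 = 2861

MMDCCCLXI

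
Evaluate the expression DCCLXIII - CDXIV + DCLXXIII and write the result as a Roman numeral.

DCCLXIII = 763, CDXIV = 414, DCLXXIII = 673
763 - 414 = 349
349 + 673 = 1022

MXXII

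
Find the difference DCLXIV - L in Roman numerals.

DCLXIV = 664
L = 50
664 - 50 = 614

DCXIV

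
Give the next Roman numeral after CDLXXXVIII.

CDLXXXVIII = 488; next is 489

CDLXXXIX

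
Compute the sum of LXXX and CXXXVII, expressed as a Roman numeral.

LXXX = 80
CXXXVII = 137
80 + 137 = 217

CCXVII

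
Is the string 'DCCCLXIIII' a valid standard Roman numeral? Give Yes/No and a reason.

'DCCCLXIIII': More than 3 consecutive I's

No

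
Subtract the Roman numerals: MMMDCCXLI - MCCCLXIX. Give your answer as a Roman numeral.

MMMDCCXLI = 3741
MCCCLXIX = 1369
3741 - 1369 = 2372

MMCCCLXXII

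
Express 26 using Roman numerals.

Convert 26 to Roman numerals:
  26 contains 2×10 (XX)
  6 contains 1×5 (V)
  1 contains 1×1 (I)

XXVI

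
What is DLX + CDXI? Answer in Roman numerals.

DLX = 560
CDXI = 411
560 + 411 = 971

CMLXXI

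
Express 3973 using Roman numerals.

Convert 3973 to Roman numerals:
  3973 contains 3×1000 (MMM)
  973 contains 1×900 (CM)
  73 contains 1×50 (L)
  23 contains 2×10 (XX)
  3 contains 3×1 (III)

MMMCMLXXIII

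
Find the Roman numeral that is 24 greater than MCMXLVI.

MCMXLVI = 1946
1946 + 24 = 1970

MCMLXX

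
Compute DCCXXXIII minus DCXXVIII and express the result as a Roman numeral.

DCCXXXIII = 733
DCXXVIII = 628
733 - 628 = 105

CV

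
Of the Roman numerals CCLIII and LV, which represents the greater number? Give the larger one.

CCLIII = 253
LV = 55
253 is larger

CCLIII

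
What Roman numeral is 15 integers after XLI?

XLI = 41
41 + 15 = 56

LVI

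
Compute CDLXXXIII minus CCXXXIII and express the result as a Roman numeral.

CDLXXXIII = 483
CCXXXIII = 233
483 - 233 = 250

CCL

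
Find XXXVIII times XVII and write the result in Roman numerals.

XXXVIII = 38
XVII = 17
38 × 17 = 646

DCXLVI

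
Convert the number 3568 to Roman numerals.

Convert 3568 to Roman numerals:
  3568 contains 3×1000 (MMM)
  568 contains 1×500 (D)
  68 contains 1×50 (L)
  18 contains 1×10 (X)
  8 contains 1×5 (V)
  3 contains 3×1 (III)

MMMDLXVIII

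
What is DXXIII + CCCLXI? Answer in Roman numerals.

DXXIII = 523
CCCLXI = 361
523 + 361 = 884

DCCCLXXXIV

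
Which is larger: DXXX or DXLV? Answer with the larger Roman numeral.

DXXX = 530
DXLV = 545
545 is larger

DXLV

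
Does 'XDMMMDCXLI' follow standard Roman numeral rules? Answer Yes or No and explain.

'XDMMMDCXLI': D should not appear more than once

No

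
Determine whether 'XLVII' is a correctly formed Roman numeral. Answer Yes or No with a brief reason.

'XLVII': Check the rules: uses only the symbols I, V, X, L, C, D, M; no symbol is repeated more than three times in a row; V, L and D each appear at most once; the only place a smaller symbol precedes a larger one is the allowed subtractive pair XL, the symbol right after such a pair (if any) is smaller than the pair's first symbol, and otherwise the values never increase from left to right. Value: XL (40) + V (5) + I (1) + I (1) = 47. So it is a valid standard Roman numeral.

Yes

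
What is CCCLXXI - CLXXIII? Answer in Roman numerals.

CCCLXXI = 371
CLXXIII = 173
371 - 173 = 198

CXCVIII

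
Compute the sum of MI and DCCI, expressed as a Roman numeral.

MI = 1001
DCCI = 701
1001 + 701 = 1702

MDCCII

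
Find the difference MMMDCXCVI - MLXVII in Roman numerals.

MMMDCXCVI = 3696
MLXVII = 1067
3696 - 1067 = 2629

MMDCXXIX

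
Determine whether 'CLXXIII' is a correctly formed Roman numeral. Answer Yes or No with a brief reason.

'CLXXIII': Check the rules: uses only the symbols I, V, X, L, C, D, M; no symbol is repeated more than three times in a row; V, L and D each appear at most once; no smaller symbol precedes a larger one (values never increase from left to right). Value: C (100) + L (50) + X (10) + X (10) + I (1) + I (1) + I (1) = 173. So it is a valid standard Roman numeral.

Yes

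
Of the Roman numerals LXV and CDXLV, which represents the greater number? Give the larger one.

LXV = 65
CDXLV = 445
445 is larger

CDXLV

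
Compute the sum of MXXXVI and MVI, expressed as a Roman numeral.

MXXXVI = 1036
MVI = 1006
1036 + 1006 = 2042

MMXLII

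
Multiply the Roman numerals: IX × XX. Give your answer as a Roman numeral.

IX = 9
XX = 20
9 × 20 = 180

CLXXX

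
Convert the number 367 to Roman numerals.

Convert 367 to Roman numerals:
  367 contains 3×100 (CCC)
  67 contains 1×50 (L)
  17 contains 1×10 (X)
  7 contains 1×5 (V)
  2 contains 2×1 (II)

CCCLXVII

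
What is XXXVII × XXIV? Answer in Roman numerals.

XXXVII = 37
XXIV = 24
37 × 24 = 888

DCCCLXXXVIII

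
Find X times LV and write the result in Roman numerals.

X = 10
LV = 55
10 × 55 = 550

DL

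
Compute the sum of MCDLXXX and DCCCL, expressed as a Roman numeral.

MCDLXXX = 1480
DCCCL = 850
1480 + 850 = 2330

MMCCCXXX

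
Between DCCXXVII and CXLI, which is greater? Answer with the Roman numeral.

DCCXXVII = 727
CXLI = 141
727 is larger

DCCXXVII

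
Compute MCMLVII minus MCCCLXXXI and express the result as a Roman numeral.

MCMLVII = 1957
MCCCLXXXI = 1381
1957 - 1381 = 576

DLXXVI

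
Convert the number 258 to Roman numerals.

Convert 258 to Roman numerals:
  258 contains 2×100 (CC)
  58 contains 1×50 (L)
  8 contains 1×5 (V)
  3 contains 3×1 (III)

CCLVIII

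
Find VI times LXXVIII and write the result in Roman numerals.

VI = 6
LXXVIII = 78
6 × 78 = 468

CDLXVIII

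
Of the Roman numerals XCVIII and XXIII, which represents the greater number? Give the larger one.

XCVIII = 98
XXIII = 23
98 is larger

XCVIII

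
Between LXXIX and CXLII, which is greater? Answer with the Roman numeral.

LXXIX = 79
CXLII = 142
142 is larger

CXLII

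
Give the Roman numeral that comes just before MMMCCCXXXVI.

MMMCCCXXXVI = 3336, so the previous integer is 3336 - 1 = 3335

MMMCCCXXXV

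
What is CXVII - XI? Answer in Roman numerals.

CXVII = 117
XI = 11
117 - 11 = 106

CVI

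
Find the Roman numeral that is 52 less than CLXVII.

CLXVII = 167
167 - 52 = 115

CXV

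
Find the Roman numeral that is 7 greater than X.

X = 10
10 + 7 = 17

XVII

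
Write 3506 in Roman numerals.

Convert 3506 to Roman numerals:
  3506 contains 3×1000 (MMM)
  506 contains 1×500 (D)
  6 contains 1×5 (V)
  1 contains 1×1 (I)

MMMDVI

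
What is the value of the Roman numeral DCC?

DCC: D=500, C=100, C=100
500 + 100 + 100 = 700

700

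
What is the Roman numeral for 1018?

Convert 1018 to Roman numerals:
  1018 contains 1×1000 (M)
  18 contains 1×10 (X)
  8 contains 1×5 (V)
  3 contains 3×1 (III)

MXVIII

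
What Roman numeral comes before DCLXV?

DCLXV = 665, so the previous integer is 665 - 1 = 664

DCLXIV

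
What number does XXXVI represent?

XXXVI: X=10, X=10, X=10, V=5, I=1
10 + 10 + 10 + 5 + 1 = 36

36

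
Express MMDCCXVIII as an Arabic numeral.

MMDCCXVIII: M=1000, M=1000, D=500, C=100, C=100, X=10, V=5, I=1, I=1, I=1
1000 + 1000 + 500 + 100 + 100 + 10 + 5 + 1 + 1 + 1 = 2718

2718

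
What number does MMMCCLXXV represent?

MMMCCLXXV: M=1000, M=1000, M=1000, C=100, C=100, L=50, X=10, X=10, V=5
1000 + 1000 + 1000 + 100 + 100 + 50 + 10 + 10 + 5 = 3275

3275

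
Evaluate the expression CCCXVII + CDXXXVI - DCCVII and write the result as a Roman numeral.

CCCXVII = 317, CDXXXVI = 436, DCCVII = 707
317 + 436 = 753
753 - 707 = 46

XLVI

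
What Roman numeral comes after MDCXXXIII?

MDCXXXIII = 1633, so the next integer is 1633 + 1 = 1634

MDCXXXIV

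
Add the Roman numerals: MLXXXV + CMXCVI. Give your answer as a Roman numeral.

MLXXXV = 1085
CMXCVI = 996
1085 + 996 = 2081

MMLXXXI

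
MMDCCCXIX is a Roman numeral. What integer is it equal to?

MMDCCCXIX: M=1000, M=1000, D=500, C=100, C=100, C=100, X=10, IX=9
1000 + 1000 + 500 + 100 + 100 + 100 + 10 + 9 = 2819

2819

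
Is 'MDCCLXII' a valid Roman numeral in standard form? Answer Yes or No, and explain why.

'MDCCLXII': Check the rules: uses only the symbols I, V, X, L, C, D, M; no symbol is repeated more than three times in a row; V, L and D each appear at most once; no smaller symbol precedes a larger one (values never increase from left to right). Value: M (1000) + D (500) + C (100) + C (100) + L (50) + X (10) + I (1) + I (1) = 1762. So it is a valid standard Roman numeral.

Yes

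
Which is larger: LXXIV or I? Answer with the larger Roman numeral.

LXXIV = 74
I = 1
74 is larger

LXXIV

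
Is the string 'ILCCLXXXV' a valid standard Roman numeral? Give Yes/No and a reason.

'ILCCLXXXV': L should not appear more than once

No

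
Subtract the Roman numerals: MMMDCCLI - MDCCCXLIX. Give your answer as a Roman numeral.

MMMDCCLI = 3751
MDCCCXLIX = 1849
3751 - 1849 = 1902

MCMII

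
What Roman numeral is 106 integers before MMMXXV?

MMMXXV = 3025
3025 - 106 = 2919

MMCMXIX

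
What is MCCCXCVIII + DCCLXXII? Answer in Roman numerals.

MCCCXCVIII = 1398
DCCLXXII = 772
1398 + 772 = 2170

MMCLXX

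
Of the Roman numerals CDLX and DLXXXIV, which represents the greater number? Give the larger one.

CDLX = 460
DLXXXIV = 584
584 is larger

DLXXXIV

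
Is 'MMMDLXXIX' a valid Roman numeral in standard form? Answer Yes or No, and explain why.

'MMMDLXXIX': Check the rules: uses only the symbols I, V, X, L, C, D, M; no symbol is repeated more than three times in a row; V, L and D each appear at most once; the only place a smaller symbol precedes a larger one is the allowed subtractive pair IX, the symbol right after such a pair (if any) is smaller than the pair's first symbol, and otherwise the values never increase from left to right. Value: M (1000) + M (1000) + M (1000) + D (500) + L (50) + X (10) + X (10) + IX (9) = 3579. So it is a valid standard Roman numeral.

Yes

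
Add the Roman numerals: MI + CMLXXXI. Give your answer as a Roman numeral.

MI = 1001
CMLXXXI = 981
1001 + 981 = 1982

MCMLXXXII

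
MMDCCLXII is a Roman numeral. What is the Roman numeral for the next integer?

MMDCCLXII = 2762, so the next integer is 2762 + 1 = 2763

MMDCCLXIII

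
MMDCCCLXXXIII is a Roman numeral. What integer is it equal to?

MMDCCCLXXXIII: M=1000, M=1000, D=500, C=100, C=100, C=100, L=50, X=10, X=10, X=10, I=1, I=1, I=1
1000 + 1000 + 500 + 100 + 100 + 100 + 50 + 10 + 10 + 10 + 1 + 1 + 1 = 2883

2883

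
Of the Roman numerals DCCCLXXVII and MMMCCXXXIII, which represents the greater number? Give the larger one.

DCCCLXXVII = 877
MMMCCXXXIII = 3233
3233 is larger

MMMCCXXXIII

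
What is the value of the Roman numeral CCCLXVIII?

CCCLXVIII: C=100, C=100, C=100, L=50, X=10, V=5, I=1, I=1, I=1
100 + 100 + 100 + 50 + 10 + 5 + 1 + 1 + 1 = 368

368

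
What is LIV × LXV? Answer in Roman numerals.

LIV = 54
LXV = 65
54 × 65 = 3510

MMMDX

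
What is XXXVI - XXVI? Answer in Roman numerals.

XXXVI = 36
XXVI = 26
36 - 26 = 10

X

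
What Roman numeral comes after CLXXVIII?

CLXXVIII = 178; next is 179

CLXXIX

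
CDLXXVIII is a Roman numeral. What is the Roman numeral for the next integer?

CDLXXVIII = 478, so the next integer is 478 + 1 = 479

CDLXXIX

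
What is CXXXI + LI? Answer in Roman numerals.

CXXXI = 131
LI = 51
131 + 51 = 182

CLXXXII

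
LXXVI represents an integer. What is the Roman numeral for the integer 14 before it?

LXXVI = 76
76 - 14 = 62

LXII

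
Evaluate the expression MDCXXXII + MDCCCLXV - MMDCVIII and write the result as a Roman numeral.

MDCXXXII = 1632, MDCCCLXV = 1865, MMDCVIII = 2608
1632 + 1865 = 3497
3497 - 2608 = 889

DCCCLXXXIX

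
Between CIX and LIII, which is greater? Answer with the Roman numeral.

CIX = 109
LIII = 53
109 is larger

CIX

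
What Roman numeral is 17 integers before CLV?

CLV = 155
155 - 17 = 138

CXXXVIII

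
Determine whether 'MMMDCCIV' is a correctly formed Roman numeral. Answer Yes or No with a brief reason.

'MMMDCCIV': Check the rules: uses only the symbols I, V, X, L, C, D, M; no symbol is repeated more than three times in a row; V, L and D each appear at most once; the only place a smaller symbol precedes a larger one is the allowed subtractive pair IV, the symbol right after such a pair (if any) is smaller than the pair's first symbol, and otherwise the values never increase from left to right. Value: M (1000) + M (1000) + M (1000) + D (500) + C (100) + C (100) + IV (4) = 3704. So it is a valid standard Roman numeral.

Yes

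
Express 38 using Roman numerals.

Convert 38 to Roman numerals:
  38 contains 3×10 (XXX)
  8 contains 1×5 (V)
  3 contains 3×1 (III)

XXXVIII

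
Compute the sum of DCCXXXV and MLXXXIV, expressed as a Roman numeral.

DCCXXXV = 735
MLXXXIV = 1084
735 + 1084 = 1819

MDCCCXIX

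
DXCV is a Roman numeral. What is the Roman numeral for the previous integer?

DXCV = 595, so the previous integer is 595 - 1 = 594

DXCIV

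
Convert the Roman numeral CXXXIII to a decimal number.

CXXXIII: C=100, X=10, X=10, X=10, I=1, I=1, I=1
100 + 10 + 10 + 10 + 1 + 1 + 1 = 133

133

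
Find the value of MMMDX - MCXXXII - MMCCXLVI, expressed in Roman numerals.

MMMDX = 3510, MCXXXII = 1132, MMCCXLVI = 2246
3510 - 1132 = 2378
2378 - 2246 = 132

CXXXII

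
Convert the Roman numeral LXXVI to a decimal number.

LXXVI: L=50, X=10, X=10, V=5, I=1
50 + 10 + 10 + 5 + 1 = 76

76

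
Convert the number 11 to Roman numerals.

Convert 11 to Roman numerals:
  11 contains 1×10 (X)
  1 contains 1×1 (I)

XI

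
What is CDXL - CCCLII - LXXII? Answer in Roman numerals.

CDXL = 440, CCCLII = 352, LXXII = 72
440 - 352 = 88
88 - 72 = 16

XVI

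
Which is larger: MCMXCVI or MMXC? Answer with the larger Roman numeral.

MCMXCVI = 1996
MMXC = 2090
2090 is larger

MMXC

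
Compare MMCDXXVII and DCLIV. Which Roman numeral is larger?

MMCDXXVII = 2427
DCLIV = 654
2427 is larger

MMCDXXVII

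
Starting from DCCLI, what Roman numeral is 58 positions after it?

DCCLI = 751
751 + 58 = 809

DCCCIX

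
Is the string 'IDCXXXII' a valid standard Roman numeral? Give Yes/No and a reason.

'IDCXXXII': Invalid subtractive combination: ID

No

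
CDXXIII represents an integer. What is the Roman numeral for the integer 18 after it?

CDXXIII = 423
423 + 18 = 441

CDXLI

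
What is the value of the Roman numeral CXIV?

CXIV: C=100, X=10, IV=4
100 + 10 + 4 = 114

114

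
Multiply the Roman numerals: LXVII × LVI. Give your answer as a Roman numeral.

LXVII = 67
LVI = 56
67 × 56 = 3752

MMMDCCLII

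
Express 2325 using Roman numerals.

Convert 2325 to Roman numerals:
  2325 contains 2×1000 (MM)
  325 contains 3×100 (CCC)
  25 contains 2×10 (XX)
  5 contains 1×5 (V)

MMCCCXXV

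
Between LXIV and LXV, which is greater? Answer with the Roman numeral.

LXIV = 64
LXV = 65
65 is larger

LXV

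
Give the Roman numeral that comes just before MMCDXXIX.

MMCDXXIX = 2429, so the previous integer is 2429 - 1 = 2428

MMCDXXVIII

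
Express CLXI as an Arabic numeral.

CLXI: C=100, L=50, X=10, I=1
100 + 50 + 10 + 1 = 161

161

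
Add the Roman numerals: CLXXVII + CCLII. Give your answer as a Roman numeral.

CLXXVII = 177
CCLII = 252
177 + 252 = 429

CDXXIX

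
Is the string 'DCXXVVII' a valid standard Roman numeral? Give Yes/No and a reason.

'DCXXVVII': V should not appear more than once

No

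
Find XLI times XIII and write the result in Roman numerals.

XLI = 41
XIII = 13
41 × 13 = 533

DXXXIII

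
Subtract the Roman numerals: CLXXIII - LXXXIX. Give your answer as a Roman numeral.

CLXXIII = 173
LXXXIX = 89
173 - 89 = 84

LXXXIV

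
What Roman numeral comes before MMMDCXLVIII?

MMMDCXLVIII = 3648; previous is 3647

MMMDCXLVII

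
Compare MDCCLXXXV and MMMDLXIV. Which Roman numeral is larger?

MDCCLXXXV = 1785
MMMDLXIV = 3564
3564 is larger

MMMDLXIV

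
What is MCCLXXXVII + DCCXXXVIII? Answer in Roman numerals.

MCCLXXXVII = 1287
DCCXXXVIII = 738
1287 + 738 = 2025

MMXXV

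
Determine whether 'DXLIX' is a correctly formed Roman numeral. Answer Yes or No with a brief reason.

'DXLIX': Check the rules: uses only the symbols I, V, X, L, C, D, M; no symbol is repeated more than three times in a row; V, L and D each appear at most once; the only places a smaller symbol precedes a larger one are the allowed subtractive pairs XL, IX, the symbol right after such a pair (if any) is smaller than the pair's first symbol, and otherwise the values never increase from left to right. Value: D (500) + XL (40) + IX (9) = 549. So it is a valid standard Roman numeral.

Yes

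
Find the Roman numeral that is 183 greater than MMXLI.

MMXLI = 2041
2041 + 183 = 2224

MMCCXXIV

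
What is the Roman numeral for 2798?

Convert 2798 to Roman numerals:
  2798 contains 2×1000 (MM)
  798 contains 1×500 (D)
  298 contains 2×100 (CC)
  98 contains 1×90 (XC)
  8 contains 1×5 (V)
  3 contains 3×1 (III)

MMDCCXCVIII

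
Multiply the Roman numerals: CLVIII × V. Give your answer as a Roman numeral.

CLVIII = 158
V = 5
158 × 5 = 790

DCCXC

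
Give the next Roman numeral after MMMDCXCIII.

MMMDCXCIII = 3693; next is 3694

MMMDCXCIV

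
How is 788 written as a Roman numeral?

Convert 788 to Roman numerals:
  788 contains 1×500 (D)
  288 contains 2×100 (CC)
  88 contains 1×50 (L)
  38 contains 3×10 (XXX)
  8 contains 1×5 (V)
  3 contains 3×1 (III)

DCCLXXXVIII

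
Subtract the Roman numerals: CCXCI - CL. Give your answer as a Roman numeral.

CCXCI = 291
CL = 150
291 - 150 = 141

CXLI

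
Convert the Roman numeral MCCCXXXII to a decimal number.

MCCCXXXII: M=1000, C=100, C=100, C=100, X=10, X=10, X=10, I=1, I=1
1000 + 100 + 100 + 100 + 10 + 10 + 10 + 1 + 1 = 1332

1332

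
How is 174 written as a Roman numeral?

Convert 174 to Roman numerals:
  174 contains 1×100 (C)
  74 contains 1×50 (L)
  24 contains 2×10 (XX)
  4 contains 1×4 (IV)

CLXXIV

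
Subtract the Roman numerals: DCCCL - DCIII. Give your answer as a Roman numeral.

DCCCL = 850
DCIII = 603
850 - 603 = 247

CCXLVII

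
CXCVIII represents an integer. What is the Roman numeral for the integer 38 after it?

CXCVIII = 198
198 + 38 = 236

CCXXXVI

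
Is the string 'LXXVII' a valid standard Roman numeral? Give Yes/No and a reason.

'LXXVII': Check the rules: uses only the symbols I, V, X, L, C, D, M; no symbol is repeated more than three times in a row; V, L and D each appear at most once; no smaller symbol precedes a larger one (values never increase from left to right). Value: L (50) + X (10) + X (10) + V (5) + I (1) + I (1) = 77. So it is a valid standard Roman numeral.

Yes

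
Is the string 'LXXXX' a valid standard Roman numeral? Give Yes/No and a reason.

'LXXXX': More than 3 consecutive X's

No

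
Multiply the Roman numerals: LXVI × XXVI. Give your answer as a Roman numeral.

LXVI = 66
XXVI = 26
66 × 26 = 1716

MDCCXVI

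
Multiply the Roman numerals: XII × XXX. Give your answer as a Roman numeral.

XII = 12
XXX = 30
12 × 30 = 360

CCCLX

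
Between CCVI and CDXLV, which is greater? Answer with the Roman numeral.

CCVI = 206
CDXLV = 445
445 is larger

CDXLV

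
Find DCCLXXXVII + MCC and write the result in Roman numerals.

DCCLXXXVII = 787
MCC = 1200
787 + 1200 = 1987

MCMLXXXVII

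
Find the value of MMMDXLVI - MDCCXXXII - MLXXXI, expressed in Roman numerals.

MMMDXLVI = 3546, MDCCXXXII = 1732, MLXXXI = 1081
3546 - 1732 = 1814
1814 - 1081 = 733

DCCXXXIII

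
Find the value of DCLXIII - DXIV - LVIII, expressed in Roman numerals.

DCLXIII = 663, DXIV = 514, LVIII = 58
663 - 514 = 149
149 - 58 = 91

XCI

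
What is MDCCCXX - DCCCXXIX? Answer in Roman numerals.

MDCCCXX = 1820
DCCCXXIX = 829
1820 - 829 = 991

CMXCI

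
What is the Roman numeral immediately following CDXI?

CDXI = 411, so the next integer is 411 + 1 = 412

CDXII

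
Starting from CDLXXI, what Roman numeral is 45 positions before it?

CDLXXI = 471
471 - 45 = 426

CDXXVI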